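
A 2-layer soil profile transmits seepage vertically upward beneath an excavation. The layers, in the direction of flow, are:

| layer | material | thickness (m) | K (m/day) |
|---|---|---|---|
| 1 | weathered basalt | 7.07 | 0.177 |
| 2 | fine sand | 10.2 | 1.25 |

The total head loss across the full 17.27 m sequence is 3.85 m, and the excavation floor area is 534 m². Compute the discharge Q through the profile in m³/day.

Flow is perpendicular to layering, so the layers act in series and the equivalent K is the thickness-weighted harmonic mean.
Total thickness L = 7.07 + 10.2 = 17.27 m.
Σ(b_i/K_i) = 7.07/0.177 + 10.2/1.25 = 48.10 d.
K_eq = L / Σ(b_i/K_i) = 17.27 / 48.10 = 0.3590 m/day.
Q = K_eq · A · (Δh/L) = 0.3590 × 534 × (3.85/17.27) = 42.74 m³/day.

42.7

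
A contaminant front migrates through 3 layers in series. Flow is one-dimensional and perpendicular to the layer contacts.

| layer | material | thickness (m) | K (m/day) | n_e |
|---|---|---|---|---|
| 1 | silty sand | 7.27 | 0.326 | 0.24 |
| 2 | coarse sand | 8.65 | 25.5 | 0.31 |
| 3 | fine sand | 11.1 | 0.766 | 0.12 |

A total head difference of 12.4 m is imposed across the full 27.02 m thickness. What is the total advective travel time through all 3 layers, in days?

17.2

With flow normal to the layers, continuity requires the same specific discharge q through every layer.
Σ(b_i/K_i) = 7.27/0.326 + 8.65/25.5 + 11.1/0.766 = 37.13 d.
q = Δh / Σ(b_i/K_i) = 12.4 / 37.13 = 0.3340 m/day.
In each layer the seepage velocity is v_i = q/n_i, so the layer transit time is t_i = b_i·n_i / q:
  layer 1 (silty sand): t_1 = 7.27 × 0.24 / 0.3340 = 5.225 d
  layer 2 (coarse sand): t_2 = 8.65 × 0.31 / 0.3340 = 8.030 d
  layer 3 (fine sand): t_3 = 11.1 × 0.12 / 0.3340 = 3.989 d
Total t = Σ t_i = 17.24 days.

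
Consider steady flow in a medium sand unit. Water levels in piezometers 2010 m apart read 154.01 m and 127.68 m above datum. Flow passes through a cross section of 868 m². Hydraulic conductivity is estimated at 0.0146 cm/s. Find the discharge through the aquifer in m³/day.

143

Convert K: 0.0146 cm/s × 864 = 12.61 m/day.
Hydraulic gradient i = (154.01 − 127.68) / 2010 = 26.33 / 2010 = 0.01310.
Darcy's law: Q = K · A · i = 12.61 × 868.0 × 0.01310 = 143.4 m³/day.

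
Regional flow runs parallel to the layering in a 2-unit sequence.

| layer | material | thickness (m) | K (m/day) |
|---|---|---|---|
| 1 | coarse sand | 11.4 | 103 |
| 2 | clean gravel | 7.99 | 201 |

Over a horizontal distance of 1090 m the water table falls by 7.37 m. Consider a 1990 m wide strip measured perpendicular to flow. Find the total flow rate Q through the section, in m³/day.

37400

Flow is parallel to layering, so each bed carries its own Darcy discharge and the transmissivities add.
Σ(K_i·b_i) = 103×11.4 + 201×7.99 = 2780 m²/day.
Hydraulic gradient i = Δh / L = 7.37 / 1090 = 0.006761.
Q = Σ(K_i·b_i) · W · i = 2780 × 1990 × 0.006761 = 37408 m³/day.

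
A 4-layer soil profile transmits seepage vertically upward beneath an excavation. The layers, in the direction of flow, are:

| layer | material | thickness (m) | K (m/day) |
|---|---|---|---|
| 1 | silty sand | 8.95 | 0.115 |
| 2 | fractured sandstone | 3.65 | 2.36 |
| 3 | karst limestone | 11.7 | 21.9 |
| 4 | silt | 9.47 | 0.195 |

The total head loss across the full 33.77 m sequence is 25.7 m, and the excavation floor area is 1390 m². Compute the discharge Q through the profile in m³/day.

278

Flow is perpendicular to layering, so the layers act in series and the equivalent K is the thickness-weighted harmonic mean.
Total thickness L = 8.95 + 3.65 + 11.7 + 9.47 = 33.77 m.
Σ(b_i/K_i) = 8.95/0.115 + 3.65/2.36 + 11.7/21.9 + 9.47/0.195 = 128.5 d.
K_eq = L / Σ(b_i/K_i) = 33.77 / 128.5 = 0.2629 m/day.
Q = K_eq · A · (Δh/L) = 0.2629 × 1390 × (25.7/33.77) = 278.1 m³/day.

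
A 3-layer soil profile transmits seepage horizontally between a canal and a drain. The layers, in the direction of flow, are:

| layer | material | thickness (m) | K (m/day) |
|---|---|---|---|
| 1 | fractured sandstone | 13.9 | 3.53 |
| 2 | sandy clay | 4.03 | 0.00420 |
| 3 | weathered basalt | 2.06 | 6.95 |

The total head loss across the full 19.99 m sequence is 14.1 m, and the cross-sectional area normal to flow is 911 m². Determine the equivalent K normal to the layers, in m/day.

Flow is perpendicular to layering, so the layers act in series and the equivalent K is the thickness-weighted harmonic mean.
Total thickness L = 13.9 + 4.03 + 2.06 = 19.99 m.
Σ(b_i/K_i) = 13.9/3.53 + 4.03/0.00420 + 2.06/6.95 = 963.8 d.
K_eq = L / Σ(b_i/K_i) = 19.99 / 963.8 = 0.02074 m/day.

0.0207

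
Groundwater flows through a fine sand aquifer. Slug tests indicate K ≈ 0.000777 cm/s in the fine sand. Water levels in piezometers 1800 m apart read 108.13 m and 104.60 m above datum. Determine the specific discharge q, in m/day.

Convert K: 0.000777 cm/s × 864 = 0.6713 m/day.
Hydraulic gradient i = (108.13 − 104.60) / 1800 = 3.53 / 1800 = 0.001961.
Specific discharge q = K · i = 0.6713 × 0.001961 = 0.001317 m/day.

0.00132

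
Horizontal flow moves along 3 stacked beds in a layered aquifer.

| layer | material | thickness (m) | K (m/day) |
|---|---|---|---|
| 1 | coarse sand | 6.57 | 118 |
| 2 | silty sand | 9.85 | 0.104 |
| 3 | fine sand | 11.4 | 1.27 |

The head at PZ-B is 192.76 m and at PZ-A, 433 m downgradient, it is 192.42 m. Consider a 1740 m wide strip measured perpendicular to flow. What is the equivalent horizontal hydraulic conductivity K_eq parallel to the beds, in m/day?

28.4

Flow is parallel to layering, so each bed carries its own Darcy discharge and the transmissivities add.
Σ(K_i·b_i) = 118×6.57 + 0.104×9.85 + 1.27×11.4 = 790.8 m²/day.
Total thickness b = 27.82 m, so K_eq = Σ(K_i·b_i)/b = 28.42 m/day.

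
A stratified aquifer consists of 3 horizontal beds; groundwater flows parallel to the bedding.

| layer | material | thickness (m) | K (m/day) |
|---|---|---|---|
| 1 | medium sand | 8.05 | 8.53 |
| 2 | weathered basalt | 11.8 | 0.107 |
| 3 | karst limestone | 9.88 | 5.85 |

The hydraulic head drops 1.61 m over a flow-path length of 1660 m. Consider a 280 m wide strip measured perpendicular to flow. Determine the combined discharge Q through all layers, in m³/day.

34.7

Flow is parallel to layering, so each bed carries its own Darcy discharge and the transmissivities add.
Σ(K_i·b_i) = 8.53×8.05 + 0.107×11.8 + 5.85×9.88 = 127.7 m²/day.
Hydraulic gradient i = Δh / L = 1.61 / 1660 = 0.0009699.
Q = Σ(K_i·b_i) · W · i = 127.7 × 280 × 0.0009699 = 34.69 m³/day.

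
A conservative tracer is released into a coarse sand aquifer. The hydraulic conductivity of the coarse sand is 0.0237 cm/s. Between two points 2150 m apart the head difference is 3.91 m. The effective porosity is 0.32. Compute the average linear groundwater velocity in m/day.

0.116

Convert K: 0.0237 cm/s × 864 = 20.48 m/day.
Hydraulic gradient i = Δh / L = 3.91 / 2150 = 0.001819.
Darcy flux q = K · i = 20.48 × 0.001819 = 0.03724 m/day.
Seepage velocity v = q / n_e = 0.03724 / 0.32 = 0.1164 m/day.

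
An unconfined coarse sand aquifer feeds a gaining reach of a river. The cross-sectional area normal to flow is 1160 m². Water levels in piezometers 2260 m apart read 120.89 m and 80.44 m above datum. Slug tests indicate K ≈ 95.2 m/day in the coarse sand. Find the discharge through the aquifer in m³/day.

1980

Hydraulic gradient i = (120.89 − 80.44) / 2260 = 40.45 / 2260 = 0.01790.
Darcy's law: Q = K · A · i = 95.20 × 1160 × 0.01790 = 1977 m³/day.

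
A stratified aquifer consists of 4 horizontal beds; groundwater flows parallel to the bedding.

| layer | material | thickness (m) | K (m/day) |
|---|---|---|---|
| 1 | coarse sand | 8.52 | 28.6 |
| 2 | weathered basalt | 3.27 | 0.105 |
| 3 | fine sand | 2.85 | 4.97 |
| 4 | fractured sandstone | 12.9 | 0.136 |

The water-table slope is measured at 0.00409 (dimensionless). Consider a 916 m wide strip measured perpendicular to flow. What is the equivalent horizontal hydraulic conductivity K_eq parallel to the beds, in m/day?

9.44

Flow is parallel to layering, so each bed carries its own Darcy discharge and the transmissivities add.
Σ(K_i·b_i) = 28.6×8.52 + 0.105×3.27 + 4.97×2.85 + 0.136×12.9 = 259.9 m²/day.
Total thickness b = 27.54 m, so K_eq = Σ(K_i·b_i)/b = 9.438 m/day.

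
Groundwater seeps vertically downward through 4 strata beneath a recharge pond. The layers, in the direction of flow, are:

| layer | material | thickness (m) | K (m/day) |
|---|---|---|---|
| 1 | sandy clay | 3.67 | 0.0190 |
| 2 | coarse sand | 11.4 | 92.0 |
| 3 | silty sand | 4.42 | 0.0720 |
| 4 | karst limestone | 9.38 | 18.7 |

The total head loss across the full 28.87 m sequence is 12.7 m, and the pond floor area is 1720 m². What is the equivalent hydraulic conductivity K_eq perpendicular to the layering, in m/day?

0.113

Flow is perpendicular to layering, so the layers act in series and the equivalent K is the thickness-weighted harmonic mean.
Total thickness L = 3.67 + 11.4 + 4.42 + 9.38 = 28.87 m.
Σ(b_i/K_i) = 3.67/0.0190 + 11.4/92.0 + 4.42/0.0720 + 9.38/18.7 = 255.2 d.
K_eq = L / Σ(b_i/K_i) = 28.87 / 255.2 = 0.1131 m/day.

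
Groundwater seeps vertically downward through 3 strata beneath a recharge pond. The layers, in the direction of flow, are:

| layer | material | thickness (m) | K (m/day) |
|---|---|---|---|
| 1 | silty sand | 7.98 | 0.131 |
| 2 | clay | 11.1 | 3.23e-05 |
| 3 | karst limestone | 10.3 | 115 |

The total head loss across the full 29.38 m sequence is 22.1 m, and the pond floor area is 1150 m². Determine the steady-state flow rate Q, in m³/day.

0.0739

Flow is perpendicular to layering, so the layers act in series and the equivalent K is the thickness-weighted harmonic mean.
Total thickness L = 7.98 + 11.1 + 10.3 = 29.38 m.
Σ(b_i/K_i) = 7.98/0.131 + 11.1/3.23e-05 + 10.3/115 = 3.437e+05 d.
K_eq = L / Σ(b_i/K_i) = 29.38 / 3.437e+05 = 8.548e-05 m/day.
Q = K_eq · A · (Δh/L) = 8.548e-05 × 1150 × (22.1/29.38) = 0.07394 m³/day.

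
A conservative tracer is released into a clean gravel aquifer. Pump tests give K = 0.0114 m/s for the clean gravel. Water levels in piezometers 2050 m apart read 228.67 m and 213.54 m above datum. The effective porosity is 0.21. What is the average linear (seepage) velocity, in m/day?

Convert K: 0.0114 m/s × 86400 = 985.0 m/day.
Hydraulic gradient i = (228.67 − 213.54) / 2050 = 15.13 / 2050 = 0.007380.
Darcy flux q = K · i = 985.0 × 0.007380 = 7.269 m/day.
Seepage velocity v = q / n_e = 7.269 / 0.21 = 34.62 m/day.

34.6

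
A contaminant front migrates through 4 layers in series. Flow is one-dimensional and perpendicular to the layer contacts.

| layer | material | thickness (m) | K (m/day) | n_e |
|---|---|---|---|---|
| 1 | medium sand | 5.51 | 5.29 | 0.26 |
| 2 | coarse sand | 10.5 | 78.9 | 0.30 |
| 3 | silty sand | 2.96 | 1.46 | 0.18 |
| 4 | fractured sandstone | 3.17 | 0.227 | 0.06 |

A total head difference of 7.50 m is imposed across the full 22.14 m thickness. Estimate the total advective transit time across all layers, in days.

12.1

With flow normal to the layers, continuity requires the same specific discharge q through every layer.
Σ(b_i/K_i) = 5.51/5.29 + 10.5/78.9 + 2.96/1.46 + 3.17/0.227 = 17.17 d.
q = Δh / Σ(b_i/K_i) = 7.50 / 17.17 = 0.4369 m/day.
In each layer the seepage velocity is v_i = q/n_i, so the layer transit time is t_i = b_i·n_i / q:
  layer 1 (medium sand): t_1 = 5.51 × 0.26 / 0.4369 = 3.279 d
  layer 2 (coarse sand): t_2 = 10.5 × 0.30 / 0.4369 = 7.210 d
  layer 3 (silty sand): t_3 = 2.96 × 0.18 / 0.4369 = 1.220 d
  layer 4 (fractured sandstone): t_4 = 3.17 × 0.06 / 0.4369 = 0.4354 d
Total t = Σ t_i = 12.14 days.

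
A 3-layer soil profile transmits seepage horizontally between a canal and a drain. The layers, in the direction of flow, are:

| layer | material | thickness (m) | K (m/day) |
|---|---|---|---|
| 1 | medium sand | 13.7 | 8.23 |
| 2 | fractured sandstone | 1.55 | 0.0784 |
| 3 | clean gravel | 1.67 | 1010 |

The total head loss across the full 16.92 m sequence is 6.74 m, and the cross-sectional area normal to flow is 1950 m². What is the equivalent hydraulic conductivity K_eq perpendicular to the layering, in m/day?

Flow is perpendicular to layering, so the layers act in series and the equivalent K is the thickness-weighted harmonic mean.
Total thickness L = 13.7 + 1.55 + 1.67 = 16.92 m.
Σ(b_i/K_i) = 13.7/8.23 + 1.55/0.0784 + 1.67/1010 = 21.44 d.
K_eq = L / Σ(b_i/K_i) = 16.92 / 21.44 = 0.7893 m/day.

0.789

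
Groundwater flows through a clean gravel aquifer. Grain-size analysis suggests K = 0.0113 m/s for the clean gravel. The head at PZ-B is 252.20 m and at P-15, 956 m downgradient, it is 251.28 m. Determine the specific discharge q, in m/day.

0.940

Convert K: 0.0113 m/s × 86400 = 976.3 m/day.
Hydraulic gradient i = (252.20 − 251.28) / 956 = 0.92 / 956 = 0.0009623.
Specific discharge q = K · i = 976.3 × 0.0009623 = 0.9396 m/day.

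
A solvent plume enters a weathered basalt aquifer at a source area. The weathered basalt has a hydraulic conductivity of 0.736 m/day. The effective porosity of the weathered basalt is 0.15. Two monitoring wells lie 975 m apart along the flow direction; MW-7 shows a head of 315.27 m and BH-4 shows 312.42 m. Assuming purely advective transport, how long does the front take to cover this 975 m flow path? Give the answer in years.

186

Hydraulic gradient i = (315.27 − 312.42) / 975 = 2.85 / 975 = 0.002923.
Darcy flux q = K · i = 0.7360 × 0.002923 = 0.002151 m/day.
Seepage velocity v = q / n_e = 0.002151 / 0.15 = 0.01434 m/day.
Travel time t = L / v = 975 / 0.01434 = 67979 days = 186.1 years.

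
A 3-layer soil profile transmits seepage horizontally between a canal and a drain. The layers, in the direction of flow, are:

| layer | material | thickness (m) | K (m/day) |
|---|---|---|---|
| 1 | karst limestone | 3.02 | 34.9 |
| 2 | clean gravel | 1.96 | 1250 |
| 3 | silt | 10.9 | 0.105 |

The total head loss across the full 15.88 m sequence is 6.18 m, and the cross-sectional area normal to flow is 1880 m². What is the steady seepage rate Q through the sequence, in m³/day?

Flow is perpendicular to layering, so the layers act in series and the equivalent K is the thickness-weighted harmonic mean.
Total thickness L = 3.02 + 1.96 + 10.9 = 15.88 m.
Σ(b_i/K_i) = 3.02/34.9 + 1.96/1250 + 10.9/0.105 = 103.9 d.
K_eq = L / Σ(b_i/K_i) = 15.88 / 103.9 = 0.1528 m/day.
Q = K_eq · A · (Δh/L) = 0.1528 × 1880 × (6.18/15.88) = 111.8 m³/day.

112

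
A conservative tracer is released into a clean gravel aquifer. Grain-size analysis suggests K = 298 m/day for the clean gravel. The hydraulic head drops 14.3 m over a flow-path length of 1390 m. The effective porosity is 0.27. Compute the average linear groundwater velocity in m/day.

11.4

Hydraulic gradient i = Δh / L = 14.3 / 1390 = 0.01029.
Darcy flux q = K · i = 298.0 × 0.01029 = 3.066 m/day.
Seepage velocity v = q / n_e = 3.066 / 0.27 = 11.35 m/day.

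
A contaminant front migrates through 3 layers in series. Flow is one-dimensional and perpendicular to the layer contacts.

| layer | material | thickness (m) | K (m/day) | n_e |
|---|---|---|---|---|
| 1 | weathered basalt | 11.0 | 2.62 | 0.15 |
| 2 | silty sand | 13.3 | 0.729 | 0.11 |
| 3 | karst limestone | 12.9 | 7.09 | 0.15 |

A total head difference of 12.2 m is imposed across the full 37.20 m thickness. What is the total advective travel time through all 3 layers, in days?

10.0

With flow normal to the layers, continuity requires the same specific discharge q through every layer.
Σ(b_i/K_i) = 11.0/2.62 + 13.3/0.729 + 12.9/7.09 = 24.26 d.
q = Δh / Σ(b_i/K_i) = 12.2 / 24.26 = 0.5028 m/day.
In each layer the seepage velocity is v_i = q/n_i, so the layer transit time is t_i = b_i·n_i / q:
  layer 1 (weathered basalt): t_1 = 11.0 × 0.15 / 0.5028 = 3.281 d
  layer 2 (silty sand): t_2 = 13.3 × 0.11 / 0.5028 = 2.909 d
  layer 3 (karst limestone): t_3 = 12.9 × 0.15 / 0.5028 = 3.848 d
Total t = Σ t_i = 10.04 days.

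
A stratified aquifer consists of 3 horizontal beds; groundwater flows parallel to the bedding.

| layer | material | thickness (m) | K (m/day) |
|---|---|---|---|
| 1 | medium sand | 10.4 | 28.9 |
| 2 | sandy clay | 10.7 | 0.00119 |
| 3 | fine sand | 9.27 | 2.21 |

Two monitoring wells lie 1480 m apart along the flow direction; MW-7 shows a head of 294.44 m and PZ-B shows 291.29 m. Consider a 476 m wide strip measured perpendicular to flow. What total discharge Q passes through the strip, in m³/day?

Flow is parallel to layering, so each bed carries its own Darcy discharge and the transmissivities add.
Σ(K_i·b_i) = 28.9×10.4 + 0.00119×10.7 + 2.21×9.27 = 321.1 m²/day.
Hydraulic gradient i = (294.44 − 291.29) / 1480 = 3.15 / 1480 = 0.002128.
Q = Σ(K_i·b_i) · W · i = 321.1 × 476 × 0.002128 = 325.3 m³/day.

325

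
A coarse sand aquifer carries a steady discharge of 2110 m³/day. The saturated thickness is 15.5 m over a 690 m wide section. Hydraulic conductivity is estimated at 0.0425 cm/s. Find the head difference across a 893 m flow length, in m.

Convert K: 0.0425 cm/s × 864 = 36.72 m/day.
Cross-sectional area A = 690 × 15.5 = 10695 m².
From Q = K·A·i, i = Q / (K·A) = 2110 / (36.72 × 10695) = 0.005373.
Head loss Δh = i · L = 0.005373 × 893 = 4.798 m.

4.80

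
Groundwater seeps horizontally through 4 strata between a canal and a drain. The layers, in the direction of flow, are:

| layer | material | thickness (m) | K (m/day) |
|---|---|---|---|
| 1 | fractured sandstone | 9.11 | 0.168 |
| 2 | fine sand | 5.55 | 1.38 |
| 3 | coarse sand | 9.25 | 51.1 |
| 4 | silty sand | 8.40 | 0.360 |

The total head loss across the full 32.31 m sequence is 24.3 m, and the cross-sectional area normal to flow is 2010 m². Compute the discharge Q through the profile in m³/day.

Flow is perpendicular to layering, so the layers act in series and the equivalent K is the thickness-weighted harmonic mean.
Total thickness L = 9.11 + 5.55 + 9.25 + 8.40 = 32.31 m.
Σ(b_i/K_i) = 9.11/0.168 + 5.55/1.38 + 9.25/51.1 + 8.40/0.360 = 81.76 d.
K_eq = L / Σ(b_i/K_i) = 32.31 / 81.76 = 0.3952 m/day.
Q = K_eq · A · (Δh/L) = 0.3952 × 2010 × (24.3/32.31) = 597.4 m³/day.

597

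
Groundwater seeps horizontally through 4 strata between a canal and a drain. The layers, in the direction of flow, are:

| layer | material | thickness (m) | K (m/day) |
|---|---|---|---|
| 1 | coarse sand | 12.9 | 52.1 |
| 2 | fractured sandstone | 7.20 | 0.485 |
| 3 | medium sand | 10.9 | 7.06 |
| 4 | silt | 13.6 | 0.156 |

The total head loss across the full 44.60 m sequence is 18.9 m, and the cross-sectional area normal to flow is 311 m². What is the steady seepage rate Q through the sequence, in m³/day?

Flow is perpendicular to layering, so the layers act in series and the equivalent K is the thickness-weighted harmonic mean.
Total thickness L = 12.9 + 7.20 + 10.9 + 13.6 = 44.60 m.
Σ(b_i/K_i) = 12.9/52.1 + 7.20/0.485 + 10.9/7.06 + 13.6/0.156 = 103.8 d.
K_eq = L / Σ(b_i/K_i) = 44.60 / 103.8 = 0.4296 m/day.
Q = K_eq · A · (Δh/L) = 0.4296 × 311 × (18.9/44.60) = 56.62 m³/day.

56.6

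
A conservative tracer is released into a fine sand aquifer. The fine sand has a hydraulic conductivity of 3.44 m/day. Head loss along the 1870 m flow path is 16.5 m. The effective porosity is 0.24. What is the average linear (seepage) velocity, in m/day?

Hydraulic gradient i = Δh / L = 16.5 / 1870 = 0.008824.
Darcy flux q = K · i = 3.440 × 0.008824 = 0.03035 m/day.
Seepage velocity v = q / n_e = 0.03035 / 0.24 = 0.1265 m/day.

0.126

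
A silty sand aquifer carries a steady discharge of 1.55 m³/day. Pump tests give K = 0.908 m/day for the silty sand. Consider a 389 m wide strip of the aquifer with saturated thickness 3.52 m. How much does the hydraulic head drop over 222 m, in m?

Cross-sectional area A = 389 × 3.52 = 1369 m².
From Q = K·A·i, i = Q / (K·A) = 1.55 / (0.9080 × 1369) = 0.001247.
Head loss Δh = i · L = 0.001247 × 222 = 0.2768 m.

0.277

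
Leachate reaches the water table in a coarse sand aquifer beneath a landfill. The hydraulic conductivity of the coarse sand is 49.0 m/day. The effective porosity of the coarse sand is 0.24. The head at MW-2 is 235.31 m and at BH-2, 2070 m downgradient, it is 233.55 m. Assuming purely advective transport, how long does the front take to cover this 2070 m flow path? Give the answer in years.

Hydraulic gradient i = (235.31 − 233.55) / 2070 = 1.76 / 2070 = 0.0008502.
Darcy flux q = K · i = 49.00 × 0.0008502 = 0.04166 m/day.
Seepage velocity v = q / n_e = 0.04166 / 0.24 = 0.1736 m/day.
Travel time t = L / v = 2070 / 0.1736 = 11925 days = 32.65 years.

32.6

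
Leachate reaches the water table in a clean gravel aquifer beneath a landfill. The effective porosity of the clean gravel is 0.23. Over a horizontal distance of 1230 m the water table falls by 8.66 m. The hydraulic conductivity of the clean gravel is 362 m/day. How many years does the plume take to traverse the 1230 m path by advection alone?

0.304

Hydraulic gradient i = Δh / L = 8.66 / 1230 = 0.007041.
Darcy flux q = K · i = 362.0 × 0.007041 = 2.549 m/day.
Seepage velocity v = q / n_e = 2.549 / 0.23 = 11.08 m/day.
Travel time t = L / v = 1230 / 11.08 = 111.0 days = 0.3039 years.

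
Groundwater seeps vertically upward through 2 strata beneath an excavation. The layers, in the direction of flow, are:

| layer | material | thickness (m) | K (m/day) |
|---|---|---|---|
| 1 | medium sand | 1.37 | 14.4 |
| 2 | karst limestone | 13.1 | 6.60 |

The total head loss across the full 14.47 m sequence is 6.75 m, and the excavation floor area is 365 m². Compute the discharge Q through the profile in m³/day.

Flow is perpendicular to layering, so the layers act in series and the equivalent K is the thickness-weighted harmonic mean.
Total thickness L = 1.37 + 13.1 = 14.47 m.
Σ(b_i/K_i) = 1.37/14.4 + 13.1/6.60 = 2.080 d.
K_eq = L / Σ(b_i/K_i) = 14.47 / 2.080 = 6.957 m/day.
Q = K_eq · A · (Δh/L) = 6.957 × 365 × (6.75/14.47) = 1185 m³/day.

1180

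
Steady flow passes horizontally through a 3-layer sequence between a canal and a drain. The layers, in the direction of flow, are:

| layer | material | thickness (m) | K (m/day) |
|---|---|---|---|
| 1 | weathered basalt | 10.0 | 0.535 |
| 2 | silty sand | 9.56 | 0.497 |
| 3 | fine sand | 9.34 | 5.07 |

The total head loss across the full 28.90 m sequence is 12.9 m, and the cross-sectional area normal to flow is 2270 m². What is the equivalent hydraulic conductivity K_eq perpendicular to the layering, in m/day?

0.727

Flow is perpendicular to layering, so the layers act in series and the equivalent K is the thickness-weighted harmonic mean.
Total thickness L = 10.0 + 9.56 + 9.34 = 28.90 m.
Σ(b_i/K_i) = 10.0/0.535 + 9.56/0.497 + 9.34/5.07 = 39.77 d.
K_eq = L / Σ(b_i/K_i) = 28.90 / 39.77 = 0.7267 m/day.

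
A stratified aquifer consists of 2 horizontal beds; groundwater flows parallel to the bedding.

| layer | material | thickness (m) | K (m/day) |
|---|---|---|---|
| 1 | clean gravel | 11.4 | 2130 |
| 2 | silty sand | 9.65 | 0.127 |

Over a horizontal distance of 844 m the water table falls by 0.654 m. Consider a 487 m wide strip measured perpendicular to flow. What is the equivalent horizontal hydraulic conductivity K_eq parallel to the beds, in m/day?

1150

Flow is parallel to layering, so each bed carries its own Darcy discharge and the transmissivities add.
Σ(K_i·b_i) = 2130×11.4 + 0.127×9.65 = 24283 m²/day.
Total thickness b = 21.05 m, so K_eq = Σ(K_i·b_i)/b = 1154 m/day.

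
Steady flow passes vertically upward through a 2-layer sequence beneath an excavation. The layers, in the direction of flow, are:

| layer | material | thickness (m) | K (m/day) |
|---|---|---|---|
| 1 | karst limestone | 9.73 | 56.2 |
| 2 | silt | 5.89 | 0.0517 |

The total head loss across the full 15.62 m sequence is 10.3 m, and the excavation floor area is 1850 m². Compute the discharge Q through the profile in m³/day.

167

Flow is perpendicular to layering, so the layers act in series and the equivalent K is the thickness-weighted harmonic mean.
Total thickness L = 9.73 + 5.89 = 15.62 m.
Σ(b_i/K_i) = 9.73/56.2 + 5.89/0.0517 = 114.1 d.
K_eq = L / Σ(b_i/K_i) = 15.62 / 114.1 = 0.1369 m/day.
Q = K_eq · A · (Δh/L) = 0.1369 × 1850 × (10.3/15.62) = 167.0 m³/day.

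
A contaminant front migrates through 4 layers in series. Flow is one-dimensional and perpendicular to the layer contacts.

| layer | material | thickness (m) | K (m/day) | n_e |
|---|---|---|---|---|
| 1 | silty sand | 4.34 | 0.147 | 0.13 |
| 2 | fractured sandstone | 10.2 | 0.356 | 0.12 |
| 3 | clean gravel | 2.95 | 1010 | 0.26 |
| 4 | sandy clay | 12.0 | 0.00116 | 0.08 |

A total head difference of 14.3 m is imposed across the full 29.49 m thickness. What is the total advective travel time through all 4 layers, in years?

7.00

With flow normal to the layers, continuity requires the same specific discharge q through every layer.
Σ(b_i/K_i) = 4.34/0.147 + 10.2/0.356 + 2.95/1010 + 12.0/0.00116 = 10403 d.
q = Δh / Σ(b_i/K_i) = 14.3 / 10403 = 0.001375 m/day.
In each layer the seepage velocity is v_i = q/n_i, so the layer transit time is t_i = b_i·n_i / q:
  layer 1 (silty sand): t_1 = 4.34 × 0.13 / 0.001375 = 410.4 d
  layer 2 (fractured sandstone): t_2 = 10.2 × 0.12 / 0.001375 = 890.4 d
  layer 3 (clean gravel): t_3 = 2.95 × 0.26 / 0.001375 = 558.0 d
  layer 4 (sandy clay): t_4 = 12.0 × 0.08 / 0.001375 = 698.4 d
Total t = Σ t_i = 2557 days = 7.001 years.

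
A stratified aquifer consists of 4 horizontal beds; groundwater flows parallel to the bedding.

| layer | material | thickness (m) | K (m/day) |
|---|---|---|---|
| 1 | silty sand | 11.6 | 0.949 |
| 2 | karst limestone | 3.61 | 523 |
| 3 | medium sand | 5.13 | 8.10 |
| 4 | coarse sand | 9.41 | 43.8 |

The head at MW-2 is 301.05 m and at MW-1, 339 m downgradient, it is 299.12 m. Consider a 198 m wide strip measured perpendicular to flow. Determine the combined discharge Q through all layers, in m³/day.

2650

Flow is parallel to layering, so each bed carries its own Darcy discharge and the transmissivities add.
Σ(K_i·b_i) = 0.949×11.6 + 523×3.61 + 8.10×5.13 + 43.8×9.41 = 2353 m²/day.
Hydraulic gradient i = (301.05 − 299.12) / 339 = 1.93 / 339 = 0.005693.
Q = Σ(K_i·b_i) · W · i = 2353 × 198 × 0.005693 = 2652 m³/day.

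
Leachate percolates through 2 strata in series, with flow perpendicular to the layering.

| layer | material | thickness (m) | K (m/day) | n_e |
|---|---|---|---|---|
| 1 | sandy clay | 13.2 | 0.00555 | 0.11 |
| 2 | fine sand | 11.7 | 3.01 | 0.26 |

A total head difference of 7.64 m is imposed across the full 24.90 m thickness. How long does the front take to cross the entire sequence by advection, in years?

With flow normal to the layers, continuity requires the same specific discharge q through every layer.
Σ(b_i/K_i) = 13.2/0.00555 + 11.7/3.01 = 2382 d.
q = Δh / Σ(b_i/K_i) = 7.64 / 2382 = 0.003207 m/day.
In each layer the seepage velocity is v_i = q/n_i, so the layer transit time is t_i = b_i·n_i / q:
  layer 1 (sandy clay): t_1 = 13.2 × 0.11 / 0.003207 = 452.8 d
  layer 2 (fine sand): t_2 = 11.7 × 0.26 / 0.003207 = 948.5 d
Total t = Σ t_i = 1401 days = 3.837 years.

3.84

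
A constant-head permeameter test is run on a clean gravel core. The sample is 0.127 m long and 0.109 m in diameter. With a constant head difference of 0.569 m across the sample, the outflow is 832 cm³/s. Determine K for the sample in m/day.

Cross-sectional area A = π·(d/2)² = π × (0.109/2)² = 0.009331 m².
Convert discharge: 832 cm³/s = 0.0008320 m³/s.
Darcy's law rearranged: K = Q·L / (A·Δh) = 0.0008320 × 0.127 / (0.009331 × 0.569) = 0.01990 m/s = 1719 m/day.

1720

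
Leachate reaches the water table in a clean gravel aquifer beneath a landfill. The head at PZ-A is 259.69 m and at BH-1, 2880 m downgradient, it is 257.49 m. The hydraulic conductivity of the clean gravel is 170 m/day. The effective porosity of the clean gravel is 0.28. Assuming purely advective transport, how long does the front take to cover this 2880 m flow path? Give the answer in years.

17.0

Hydraulic gradient i = (259.69 − 257.49) / 2880 = 2.2 / 2880 = 0.0007639.
Darcy flux q = K · i = 170.0 × 0.0007639 = 0.1299 m/day.
Seepage velocity v = q / n_e = 0.1299 / 0.28 = 0.4638 m/day.
Travel time t = L / v = 2880 / 0.4638 = 6210 days = 17.00 years.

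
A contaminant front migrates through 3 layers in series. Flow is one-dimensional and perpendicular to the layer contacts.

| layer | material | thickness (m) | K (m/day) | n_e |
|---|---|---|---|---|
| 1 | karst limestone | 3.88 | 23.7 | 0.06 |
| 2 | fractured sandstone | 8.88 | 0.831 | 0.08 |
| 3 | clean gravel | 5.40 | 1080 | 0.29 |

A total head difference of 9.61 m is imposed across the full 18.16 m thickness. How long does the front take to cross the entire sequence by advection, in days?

With flow normal to the layers, continuity requires the same specific discharge q through every layer.
Σ(b_i/K_i) = 3.88/23.7 + 8.88/0.831 + 5.40/1080 = 10.85 d.
q = Δh / Σ(b_i/K_i) = 9.61 / 10.85 = 0.8853 m/day.
In each layer the seepage velocity is v_i = q/n_i, so the layer transit time is t_i = b_i·n_i / q:
  layer 1 (karst limestone): t_1 = 3.88 × 0.06 / 0.8853 = 0.2630 d
  layer 2 (fractured sandstone): t_2 = 8.88 × 0.08 / 0.8853 = 0.8024 d
  layer 3 (clean gravel): t_3 = 5.40 × 0.29 / 0.8853 = 1.769 d
Total t = Σ t_i = 2.834 days.

2.83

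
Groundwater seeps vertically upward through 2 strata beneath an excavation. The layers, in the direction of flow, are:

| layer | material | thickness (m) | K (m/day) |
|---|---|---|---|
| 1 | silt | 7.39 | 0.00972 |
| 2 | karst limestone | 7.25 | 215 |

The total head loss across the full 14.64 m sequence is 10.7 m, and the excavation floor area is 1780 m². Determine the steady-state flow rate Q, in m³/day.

25.0

Flow is perpendicular to layering, so the layers act in series and the equivalent K is the thickness-weighted harmonic mean.
Total thickness L = 7.39 + 7.25 = 14.64 m.
Σ(b_i/K_i) = 7.39/0.00972 + 7.25/215 = 760.3 d.
K_eq = L / Σ(b_i/K_i) = 14.64 / 760.3 = 0.01926 m/day.
Q = K_eq · A · (Δh/L) = 0.01926 × 1780 × (10.7/14.64) = 25.05 m³/day.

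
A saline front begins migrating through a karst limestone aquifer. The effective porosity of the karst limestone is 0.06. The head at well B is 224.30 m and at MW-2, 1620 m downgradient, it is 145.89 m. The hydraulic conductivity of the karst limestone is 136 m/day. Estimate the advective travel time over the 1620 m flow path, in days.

14.8

Hydraulic gradient i = (224.30 − 145.89) / 1620 = 78.41 / 1620 = 0.04840.
Darcy flux q = K · i = 136.0 × 0.04840 = 6.583 m/day.
Seepage velocity v = q / n_e = 6.583 / 0.06 = 109.7 m/day.
Travel time t = L / v = 1620 / 109.7 = 14.77 days.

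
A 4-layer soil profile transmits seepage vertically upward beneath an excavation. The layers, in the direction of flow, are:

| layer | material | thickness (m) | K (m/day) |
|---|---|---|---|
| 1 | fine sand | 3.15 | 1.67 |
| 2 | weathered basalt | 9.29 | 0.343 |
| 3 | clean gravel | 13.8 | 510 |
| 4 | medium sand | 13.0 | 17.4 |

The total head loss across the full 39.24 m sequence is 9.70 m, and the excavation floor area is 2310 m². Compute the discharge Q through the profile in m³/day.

753

Flow is perpendicular to layering, so the layers act in series and the equivalent K is the thickness-weighted harmonic mean.
Total thickness L = 3.15 + 9.29 + 13.8 + 13.0 = 39.24 m.
Σ(b_i/K_i) = 3.15/1.67 + 9.29/0.343 + 13.8/510 + 13.0/17.4 = 29.74 d.
K_eq = L / Σ(b_i/K_i) = 39.24 / 29.74 = 1.319 m/day.
Q = K_eq · A · (Δh/L) = 1.319 × 2310 × (9.70/39.24) = 753.3 m³/day.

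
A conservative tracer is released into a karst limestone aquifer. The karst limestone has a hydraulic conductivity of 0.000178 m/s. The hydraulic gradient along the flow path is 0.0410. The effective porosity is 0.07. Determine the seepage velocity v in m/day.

9.01

Convert K: 0.000178 m/s × 86400 = 15.38 m/day.
Hydraulic gradient i = 0.0410.
Darcy flux q = K · i = 15.38 × 0.04100 = 0.6305 m/day.
Seepage velocity v = q / n_e = 0.6305 / 0.07 = 9.008 m/day.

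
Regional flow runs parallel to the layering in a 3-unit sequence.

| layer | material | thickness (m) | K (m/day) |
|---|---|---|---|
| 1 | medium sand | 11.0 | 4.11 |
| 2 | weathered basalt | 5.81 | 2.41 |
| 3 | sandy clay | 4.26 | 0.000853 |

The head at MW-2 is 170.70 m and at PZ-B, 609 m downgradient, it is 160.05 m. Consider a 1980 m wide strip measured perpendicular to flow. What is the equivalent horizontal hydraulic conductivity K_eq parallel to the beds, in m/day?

Flow is parallel to layering, so each bed carries its own Darcy discharge and the transmissivities add.
Σ(K_i·b_i) = 4.11×11.0 + 2.41×5.81 + 0.000853×4.26 = 59.22 m²/day.
Total thickness b = 21.07 m, so K_eq = Σ(K_i·b_i)/b = 2.810 m/day.

2.81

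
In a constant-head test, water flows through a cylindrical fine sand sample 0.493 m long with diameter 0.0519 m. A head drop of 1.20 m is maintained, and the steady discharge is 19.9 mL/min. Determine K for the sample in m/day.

Cross-sectional area A = π·(d/2)² = π × (0.0519/2)² = 0.002116 m².
Convert discharge: 19.9 mL/min = 3.317e-07 m³/s.
Darcy's law rearranged: K = Q·L / (A·Δh) = 3.317e-07 × 0.493 / (0.002116 × 1.20) = 6.441e-05 m/s = 5.565 m/day.

5.56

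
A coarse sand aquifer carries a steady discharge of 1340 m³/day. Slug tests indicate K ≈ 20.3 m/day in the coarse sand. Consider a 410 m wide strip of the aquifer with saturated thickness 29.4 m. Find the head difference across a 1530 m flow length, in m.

8.38

Cross-sectional area A = 410 × 29.4 = 12054 m².
From Q = K·A·i, i = Q / (K·A) = 1340 / (20.30 × 12054) = 0.005476.
Head loss Δh = i · L = 0.005476 × 1530 = 8.379 m.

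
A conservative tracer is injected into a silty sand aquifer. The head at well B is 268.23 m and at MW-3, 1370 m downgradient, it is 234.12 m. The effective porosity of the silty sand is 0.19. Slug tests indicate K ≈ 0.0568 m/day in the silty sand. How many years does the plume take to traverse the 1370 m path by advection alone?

504

Hydraulic gradient i = (268.23 − 234.12) / 1370 = 34.11 / 1370 = 0.02490.
Darcy flux q = K · i = 0.05680 × 0.02490 = 0.001414 m/day.
Seepage velocity v = q / n_e = 0.001414 / 0.19 = 0.007443 m/day.
Travel time t = L / v = 1370 / 0.007443 = 1.841e+05 days = 503.9 years.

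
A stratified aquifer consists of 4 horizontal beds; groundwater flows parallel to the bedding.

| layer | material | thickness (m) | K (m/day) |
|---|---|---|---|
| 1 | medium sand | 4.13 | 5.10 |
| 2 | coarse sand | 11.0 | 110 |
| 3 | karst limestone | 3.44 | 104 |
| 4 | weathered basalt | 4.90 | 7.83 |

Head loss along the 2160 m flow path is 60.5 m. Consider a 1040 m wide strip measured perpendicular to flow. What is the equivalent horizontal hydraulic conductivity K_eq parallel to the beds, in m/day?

Flow is parallel to layering, so each bed carries its own Darcy discharge and the transmissivities add.
Σ(K_i·b_i) = 5.10×4.13 + 110×11.0 + 104×3.44 + 7.83×4.90 = 1627 m²/day.
Total thickness b = 23.47 m, so K_eq = Σ(K_i·b_i)/b = 69.33 m/day.

69.3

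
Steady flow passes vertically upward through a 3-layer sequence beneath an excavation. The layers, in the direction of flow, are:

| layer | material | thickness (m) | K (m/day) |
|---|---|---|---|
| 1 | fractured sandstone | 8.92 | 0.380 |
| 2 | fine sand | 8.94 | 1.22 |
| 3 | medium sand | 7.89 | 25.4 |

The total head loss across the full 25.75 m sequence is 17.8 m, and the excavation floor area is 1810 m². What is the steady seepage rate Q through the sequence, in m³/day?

Flow is perpendicular to layering, so the layers act in series and the equivalent K is the thickness-weighted harmonic mean.
Total thickness L = 8.92 + 8.94 + 7.89 = 25.75 m.
Σ(b_i/K_i) = 8.92/0.380 + 8.94/1.22 + 7.89/25.4 = 31.11 d.
K_eq = L / Σ(b_i/K_i) = 25.75 / 31.11 = 0.8277 m/day.
Q = K_eq · A · (Δh/L) = 0.8277 × 1810 × (17.8/25.75) = 1036 m³/day.

1040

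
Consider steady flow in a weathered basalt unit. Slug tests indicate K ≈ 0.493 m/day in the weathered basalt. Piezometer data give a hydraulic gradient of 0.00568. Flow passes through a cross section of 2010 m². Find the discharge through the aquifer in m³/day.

5.63

Hydraulic gradient i = 0.00568.
Darcy's law: Q = K · A · i = 0.4930 × 2010 × 0.005680 = 5.628 m³/day.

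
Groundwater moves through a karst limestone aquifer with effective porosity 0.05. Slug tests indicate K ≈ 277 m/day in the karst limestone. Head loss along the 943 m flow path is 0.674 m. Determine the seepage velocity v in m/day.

Hydraulic gradient i = Δh / L = 0.674 / 943 = 0.0007147.
Darcy flux q = K · i = 277.0 × 0.0007147 = 0.1980 m/day.
Seepage velocity v = q / n_e = 0.1980 / 0.05 = 3.960 m/day.

3.96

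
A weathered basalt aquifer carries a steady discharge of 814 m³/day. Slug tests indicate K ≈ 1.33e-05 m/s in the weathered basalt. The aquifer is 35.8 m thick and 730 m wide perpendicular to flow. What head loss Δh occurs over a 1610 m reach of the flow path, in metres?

Convert K: 1.33e-05 m/s × 86400 = 1.149 m/day.
Cross-sectional area A = 730 × 35.8 = 26134 m².
From Q = K·A·i, i = Q / (K·A) = 814 / (1.149 × 26134) = 0.02711.
Head loss Δh = i · L = 0.02711 × 1610 = 43.64 m.

43.6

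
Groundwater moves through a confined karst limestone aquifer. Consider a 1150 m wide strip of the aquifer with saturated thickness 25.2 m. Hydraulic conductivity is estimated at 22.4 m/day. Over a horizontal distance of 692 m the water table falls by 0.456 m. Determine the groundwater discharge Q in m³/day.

428

Cross-sectional area A = 1150 × 25.2 = 28980 m².
Hydraulic gradient i = Δh / L = 0.456 / 692 = 0.0006590.
Darcy's law: Q = K · A · i = 22.40 × 28980 × 0.0006590 = 427.8 m³/day.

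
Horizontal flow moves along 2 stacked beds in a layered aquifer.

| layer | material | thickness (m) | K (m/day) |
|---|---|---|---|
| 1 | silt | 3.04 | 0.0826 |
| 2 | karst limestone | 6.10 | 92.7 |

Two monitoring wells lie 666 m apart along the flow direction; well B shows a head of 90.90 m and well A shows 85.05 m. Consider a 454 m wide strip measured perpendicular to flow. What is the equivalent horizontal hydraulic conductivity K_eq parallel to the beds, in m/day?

61.9

Flow is parallel to layering, so each bed carries its own Darcy discharge and the transmissivities add.
Σ(K_i·b_i) = 0.0826×3.04 + 92.7×6.10 = 565.7 m²/day.
Total thickness b = 9.140 m, so K_eq = Σ(K_i·b_i)/b = 61.90 m/day.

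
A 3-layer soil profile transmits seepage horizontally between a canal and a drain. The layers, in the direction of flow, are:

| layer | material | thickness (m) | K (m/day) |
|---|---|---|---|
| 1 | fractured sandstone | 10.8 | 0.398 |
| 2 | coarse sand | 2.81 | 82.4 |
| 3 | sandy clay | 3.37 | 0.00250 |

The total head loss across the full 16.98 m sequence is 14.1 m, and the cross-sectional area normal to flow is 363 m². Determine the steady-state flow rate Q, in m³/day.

3.72

Flow is perpendicular to layering, so the layers act in series and the equivalent K is the thickness-weighted harmonic mean.
Total thickness L = 10.8 + 2.81 + 3.37 = 16.98 m.
Σ(b_i/K_i) = 10.8/0.398 + 2.81/82.4 + 3.37/0.00250 = 1375 d.
K_eq = L / Σ(b_i/K_i) = 16.98 / 1375 = 0.01235 m/day.
Q = K_eq · A · (Δh/L) = 0.01235 × 363 × (14.1/16.98) = 3.722 m³/day.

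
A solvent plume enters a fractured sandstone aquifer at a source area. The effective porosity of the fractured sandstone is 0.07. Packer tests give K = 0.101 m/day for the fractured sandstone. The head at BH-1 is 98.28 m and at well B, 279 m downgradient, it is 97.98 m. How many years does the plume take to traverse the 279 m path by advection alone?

Hydraulic gradient i = (98.28 − 97.98) / 279 = 0.3 / 279 = 0.001075.
Darcy flux q = K · i = 0.1010 × 0.001075 = 0.0001086 m/day.
Seepage velocity v = q / n_e = 0.0001086 / 0.07 = 0.001551 m/day.
Travel time t = L / v = 279 / 0.001551 = 1.798e+05 days = 492.3 years.

492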